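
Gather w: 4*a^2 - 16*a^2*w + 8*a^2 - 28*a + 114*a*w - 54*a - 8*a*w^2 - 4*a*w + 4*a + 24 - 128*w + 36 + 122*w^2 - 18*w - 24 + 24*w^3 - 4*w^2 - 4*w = 12*a^2 - 78*a + 24*w^3 + w^2*(118 - 8*a) + w*(-16*a^2 + 110*a - 150) + 36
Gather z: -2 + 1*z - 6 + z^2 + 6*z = z^2 + 7*z - 8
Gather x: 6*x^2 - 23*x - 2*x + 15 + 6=6*x^2 - 25*x + 21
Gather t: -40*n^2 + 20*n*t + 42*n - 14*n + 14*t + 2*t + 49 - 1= -40*n^2 + 28*n + t*(20*n + 16) + 48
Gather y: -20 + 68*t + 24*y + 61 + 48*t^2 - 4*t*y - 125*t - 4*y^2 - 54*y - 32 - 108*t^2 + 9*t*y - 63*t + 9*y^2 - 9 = -60*t^2 - 120*t + 5*y^2 + y*(5*t - 30)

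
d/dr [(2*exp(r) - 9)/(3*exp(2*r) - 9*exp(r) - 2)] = (-6*exp(2*r) + 54*exp(r) - 85)*exp(r)/(9*exp(4*r) - 54*exp(3*r) + 69*exp(2*r) + 36*exp(r) + 4)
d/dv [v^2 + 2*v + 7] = 2*v + 2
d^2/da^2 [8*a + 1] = 0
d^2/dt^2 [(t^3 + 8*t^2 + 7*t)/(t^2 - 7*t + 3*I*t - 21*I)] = (t^3*(206 - 90*I) + t^2*(378 + 1890*I) + t*(-2646 + 882*I) - 7938 - 2058*I)/(t^6 + t^5*(-21 + 9*I) + t^4*(120 - 189*I) + t^3*(224 + 1296*I) + t^2*(-3969 - 2520*I) + t*(9261 - 3969*I) + 9261*I)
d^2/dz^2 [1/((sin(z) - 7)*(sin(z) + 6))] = (-4*sin(z)^4 + 3*sin(z)^3 - 163*sin(z)^2 + 36*sin(z) + 86)/((sin(z) - 7)^3*(sin(z) + 6)^3)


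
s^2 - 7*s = s*(s - 7)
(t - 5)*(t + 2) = t^2 - 3*t - 10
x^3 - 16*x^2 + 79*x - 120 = (x - 8)*(x - 5)*(x - 3)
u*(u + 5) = u^2 + 5*u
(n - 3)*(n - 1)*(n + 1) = n^3 - 3*n^2 - n + 3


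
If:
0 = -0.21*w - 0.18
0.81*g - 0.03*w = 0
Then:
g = -0.03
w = -0.86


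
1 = 1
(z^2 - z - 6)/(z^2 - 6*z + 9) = (z + 2)/(z - 3)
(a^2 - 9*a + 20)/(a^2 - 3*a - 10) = (a - 4)/(a + 2)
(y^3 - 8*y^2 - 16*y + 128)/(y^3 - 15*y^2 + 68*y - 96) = (y + 4)/(y - 3)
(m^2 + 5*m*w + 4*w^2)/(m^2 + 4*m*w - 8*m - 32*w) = (m + w)/(m - 8)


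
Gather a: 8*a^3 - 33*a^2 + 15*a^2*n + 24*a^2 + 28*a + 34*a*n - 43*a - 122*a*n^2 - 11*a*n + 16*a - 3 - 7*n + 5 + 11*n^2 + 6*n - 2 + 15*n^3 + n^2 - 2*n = 8*a^3 + a^2*(15*n - 9) + a*(-122*n^2 + 23*n + 1) + 15*n^3 + 12*n^2 - 3*n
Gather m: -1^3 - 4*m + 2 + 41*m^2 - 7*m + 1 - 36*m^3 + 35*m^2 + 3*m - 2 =-36*m^3 + 76*m^2 - 8*m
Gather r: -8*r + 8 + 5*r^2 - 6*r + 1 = 5*r^2 - 14*r + 9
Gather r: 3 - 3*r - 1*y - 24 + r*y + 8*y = r*(y - 3) + 7*y - 21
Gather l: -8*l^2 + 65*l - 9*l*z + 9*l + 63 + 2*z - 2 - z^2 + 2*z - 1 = -8*l^2 + l*(74 - 9*z) - z^2 + 4*z + 60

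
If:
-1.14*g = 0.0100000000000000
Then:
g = -0.01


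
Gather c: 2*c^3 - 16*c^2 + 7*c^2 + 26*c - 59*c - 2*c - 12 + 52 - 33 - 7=2*c^3 - 9*c^2 - 35*c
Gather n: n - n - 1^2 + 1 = 0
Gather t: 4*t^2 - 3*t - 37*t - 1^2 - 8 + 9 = 4*t^2 - 40*t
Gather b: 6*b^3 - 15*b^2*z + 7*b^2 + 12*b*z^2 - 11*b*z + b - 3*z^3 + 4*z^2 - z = 6*b^3 + b^2*(7 - 15*z) + b*(12*z^2 - 11*z + 1) - 3*z^3 + 4*z^2 - z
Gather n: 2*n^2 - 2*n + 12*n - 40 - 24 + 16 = 2*n^2 + 10*n - 48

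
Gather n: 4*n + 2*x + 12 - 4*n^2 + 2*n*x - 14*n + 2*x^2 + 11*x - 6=-4*n^2 + n*(2*x - 10) + 2*x^2 + 13*x + 6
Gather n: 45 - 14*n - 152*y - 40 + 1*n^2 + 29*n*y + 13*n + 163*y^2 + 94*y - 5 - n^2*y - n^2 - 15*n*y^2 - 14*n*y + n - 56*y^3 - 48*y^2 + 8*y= -n^2*y + n*(-15*y^2 + 15*y) - 56*y^3 + 115*y^2 - 50*y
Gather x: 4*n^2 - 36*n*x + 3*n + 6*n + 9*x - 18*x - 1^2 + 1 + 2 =4*n^2 + 9*n + x*(-36*n - 9) + 2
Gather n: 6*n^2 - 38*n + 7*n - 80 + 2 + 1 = 6*n^2 - 31*n - 77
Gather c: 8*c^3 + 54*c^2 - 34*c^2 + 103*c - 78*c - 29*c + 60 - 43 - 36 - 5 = 8*c^3 + 20*c^2 - 4*c - 24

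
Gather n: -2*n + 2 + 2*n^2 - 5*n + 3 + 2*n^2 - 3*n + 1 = 4*n^2 - 10*n + 6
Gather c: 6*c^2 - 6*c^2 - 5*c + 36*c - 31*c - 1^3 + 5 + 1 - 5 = 0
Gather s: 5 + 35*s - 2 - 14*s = 21*s + 3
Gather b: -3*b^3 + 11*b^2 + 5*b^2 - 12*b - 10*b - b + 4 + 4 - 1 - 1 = -3*b^3 + 16*b^2 - 23*b + 6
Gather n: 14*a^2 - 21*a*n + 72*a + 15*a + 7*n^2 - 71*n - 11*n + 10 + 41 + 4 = 14*a^2 + 87*a + 7*n^2 + n*(-21*a - 82) + 55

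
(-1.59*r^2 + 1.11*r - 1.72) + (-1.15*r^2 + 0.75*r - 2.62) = -2.74*r^2 + 1.86*r - 4.34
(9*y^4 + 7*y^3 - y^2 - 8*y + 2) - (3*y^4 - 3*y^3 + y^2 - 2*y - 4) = 6*y^4 + 10*y^3 - 2*y^2 - 6*y + 6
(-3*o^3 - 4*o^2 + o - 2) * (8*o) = -24*o^4 - 32*o^3 + 8*o^2 - 16*o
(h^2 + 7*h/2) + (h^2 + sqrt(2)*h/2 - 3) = 2*h^2 + sqrt(2)*h/2 + 7*h/2 - 3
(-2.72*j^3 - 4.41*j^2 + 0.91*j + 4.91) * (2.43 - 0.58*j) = 1.5776*j^4 - 4.0518*j^3 - 11.2441*j^2 - 0.6365*j + 11.9313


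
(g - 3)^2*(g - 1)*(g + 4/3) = g^4 - 17*g^3/3 + 17*g^2/3 + 11*g - 12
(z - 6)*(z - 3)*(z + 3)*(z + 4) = z^4 - 2*z^3 - 33*z^2 + 18*z + 216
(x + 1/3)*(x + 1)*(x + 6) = x^3 + 22*x^2/3 + 25*x/3 + 2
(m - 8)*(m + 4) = m^2 - 4*m - 32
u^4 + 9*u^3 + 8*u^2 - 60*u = u*(u - 2)*(u + 5)*(u + 6)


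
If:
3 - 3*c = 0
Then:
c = 1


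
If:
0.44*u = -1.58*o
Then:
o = -0.278481012658228*u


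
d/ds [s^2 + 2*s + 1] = 2*s + 2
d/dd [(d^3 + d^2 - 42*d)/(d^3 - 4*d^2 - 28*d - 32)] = (-5*d^3 + 38*d^2 - 368*d + 672)/(d^5 - 10*d^4 - 20*d^3 + 200*d^2 + 640*d + 512)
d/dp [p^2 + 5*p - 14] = 2*p + 5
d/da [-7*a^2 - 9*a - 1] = -14*a - 9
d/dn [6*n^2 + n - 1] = 12*n + 1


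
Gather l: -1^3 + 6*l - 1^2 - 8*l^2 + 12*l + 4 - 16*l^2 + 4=-24*l^2 + 18*l + 6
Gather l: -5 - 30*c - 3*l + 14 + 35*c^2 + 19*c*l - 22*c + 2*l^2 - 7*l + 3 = 35*c^2 - 52*c + 2*l^2 + l*(19*c - 10) + 12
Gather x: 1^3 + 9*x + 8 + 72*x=81*x + 9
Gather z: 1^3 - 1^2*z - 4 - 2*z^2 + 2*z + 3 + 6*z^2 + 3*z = 4*z^2 + 4*z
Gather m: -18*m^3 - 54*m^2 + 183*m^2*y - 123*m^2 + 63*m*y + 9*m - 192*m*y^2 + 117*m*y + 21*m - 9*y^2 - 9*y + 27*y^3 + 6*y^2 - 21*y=-18*m^3 + m^2*(183*y - 177) + m*(-192*y^2 + 180*y + 30) + 27*y^3 - 3*y^2 - 30*y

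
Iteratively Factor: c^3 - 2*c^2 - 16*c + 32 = (c - 2)*(c^2 - 16) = (c - 2)*(c + 4)*(c - 4)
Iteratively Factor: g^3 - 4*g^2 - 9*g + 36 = (g + 3)*(g^2 - 7*g + 12) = (g - 3)*(g + 3)*(g - 4)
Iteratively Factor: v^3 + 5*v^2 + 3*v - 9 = (v + 3)*(v^2 + 2*v - 3) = (v - 1)*(v + 3)*(v + 3)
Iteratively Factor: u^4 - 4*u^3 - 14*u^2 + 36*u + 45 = (u - 5)*(u^3 + u^2 - 9*u - 9) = (u - 5)*(u + 3)*(u^2 - 2*u - 3) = (u - 5)*(u - 3)*(u + 3)*(u + 1)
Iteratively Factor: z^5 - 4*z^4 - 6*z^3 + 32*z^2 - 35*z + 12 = (z - 4)*(z^4 - 6*z^2 + 8*z - 3) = (z - 4)*(z - 1)*(z^3 + z^2 - 5*z + 3) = (z - 4)*(z - 1)^2*(z^2 + 2*z - 3) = (z - 4)*(z - 1)^2*(z + 3)*(z - 1)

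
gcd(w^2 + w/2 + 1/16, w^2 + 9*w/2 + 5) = 1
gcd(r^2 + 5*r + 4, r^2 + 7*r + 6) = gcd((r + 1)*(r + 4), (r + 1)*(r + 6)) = r + 1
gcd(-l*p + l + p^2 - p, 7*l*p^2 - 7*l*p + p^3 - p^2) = p - 1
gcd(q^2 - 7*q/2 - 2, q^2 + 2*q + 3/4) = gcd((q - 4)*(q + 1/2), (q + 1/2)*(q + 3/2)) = q + 1/2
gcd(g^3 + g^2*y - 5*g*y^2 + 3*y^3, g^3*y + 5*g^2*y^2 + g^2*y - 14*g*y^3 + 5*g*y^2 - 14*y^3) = 1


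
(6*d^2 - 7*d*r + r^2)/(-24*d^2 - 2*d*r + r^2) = (-d + r)/(4*d + r)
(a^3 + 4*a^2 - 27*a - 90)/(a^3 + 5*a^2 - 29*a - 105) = (a + 6)/(a + 7)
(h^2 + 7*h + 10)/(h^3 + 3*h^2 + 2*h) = (h + 5)/(h*(h + 1))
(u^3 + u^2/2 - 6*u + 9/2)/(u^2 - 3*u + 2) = (2*u^2 + 3*u - 9)/(2*(u - 2))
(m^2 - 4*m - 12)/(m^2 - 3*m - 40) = (-m^2 + 4*m + 12)/(-m^2 + 3*m + 40)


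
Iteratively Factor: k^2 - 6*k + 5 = (k - 5)*(k - 1)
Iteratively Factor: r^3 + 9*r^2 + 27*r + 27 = (r + 3)*(r^2 + 6*r + 9) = (r + 3)^2*(r + 3)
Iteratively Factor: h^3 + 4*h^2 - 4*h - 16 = (h + 2)*(h^2 + 2*h - 8) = (h + 2)*(h + 4)*(h - 2)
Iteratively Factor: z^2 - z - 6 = (z - 3)*(z + 2)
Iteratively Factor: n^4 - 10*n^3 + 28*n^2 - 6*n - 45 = (n - 3)*(n^3 - 7*n^2 + 7*n + 15) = (n - 5)*(n - 3)*(n^2 - 2*n - 3) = (n - 5)*(n - 3)*(n + 1)*(n - 3)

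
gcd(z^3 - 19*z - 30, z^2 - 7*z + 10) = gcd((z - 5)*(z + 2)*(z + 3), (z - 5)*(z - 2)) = z - 5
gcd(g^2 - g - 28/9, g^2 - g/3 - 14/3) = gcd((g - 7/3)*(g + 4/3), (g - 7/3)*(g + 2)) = g - 7/3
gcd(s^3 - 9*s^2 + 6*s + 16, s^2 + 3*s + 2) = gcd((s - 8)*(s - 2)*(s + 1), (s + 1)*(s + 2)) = s + 1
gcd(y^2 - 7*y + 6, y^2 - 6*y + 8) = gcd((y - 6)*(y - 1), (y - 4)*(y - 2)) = 1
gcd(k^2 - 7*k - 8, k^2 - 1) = k + 1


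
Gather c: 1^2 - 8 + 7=0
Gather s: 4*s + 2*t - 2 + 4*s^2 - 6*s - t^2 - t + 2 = 4*s^2 - 2*s - t^2 + t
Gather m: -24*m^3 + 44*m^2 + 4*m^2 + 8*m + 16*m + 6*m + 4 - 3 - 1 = -24*m^3 + 48*m^2 + 30*m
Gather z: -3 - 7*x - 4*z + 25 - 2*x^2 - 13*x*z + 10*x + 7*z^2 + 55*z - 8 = -2*x^2 + 3*x + 7*z^2 + z*(51 - 13*x) + 14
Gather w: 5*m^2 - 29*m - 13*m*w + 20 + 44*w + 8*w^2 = 5*m^2 - 29*m + 8*w^2 + w*(44 - 13*m) + 20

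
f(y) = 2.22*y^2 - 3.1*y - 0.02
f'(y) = 4.44*y - 3.1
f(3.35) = 14.51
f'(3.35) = 11.77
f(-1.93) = 14.23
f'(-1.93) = -11.67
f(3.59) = 17.46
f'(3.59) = 12.84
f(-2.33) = 19.26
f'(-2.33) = -13.45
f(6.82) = 82.10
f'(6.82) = 27.18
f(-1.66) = 11.24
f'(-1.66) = -10.47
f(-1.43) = 8.95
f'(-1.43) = -9.45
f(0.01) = -0.05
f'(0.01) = -3.06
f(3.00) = 10.66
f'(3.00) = 10.22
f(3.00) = 10.66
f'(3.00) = 10.22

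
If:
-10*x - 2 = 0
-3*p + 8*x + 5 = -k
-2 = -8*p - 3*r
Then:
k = -9*r/8 - 53/20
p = 1/4 - 3*r/8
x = -1/5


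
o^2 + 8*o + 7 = (o + 1)*(o + 7)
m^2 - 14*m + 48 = (m - 8)*(m - 6)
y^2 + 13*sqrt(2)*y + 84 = (y + 6*sqrt(2))*(y + 7*sqrt(2))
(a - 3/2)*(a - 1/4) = a^2 - 7*a/4 + 3/8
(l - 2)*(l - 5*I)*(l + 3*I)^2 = l^4 - 2*l^3 + I*l^3 + 21*l^2 - 2*I*l^2 - 42*l + 45*I*l - 90*I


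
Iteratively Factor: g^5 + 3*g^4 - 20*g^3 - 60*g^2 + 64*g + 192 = (g + 2)*(g^4 + g^3 - 22*g^2 - 16*g + 96) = (g + 2)*(g + 3)*(g^3 - 2*g^2 - 16*g + 32) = (g + 2)*(g + 3)*(g + 4)*(g^2 - 6*g + 8) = (g - 2)*(g + 2)*(g + 3)*(g + 4)*(g - 4)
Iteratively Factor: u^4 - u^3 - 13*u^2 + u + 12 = (u - 4)*(u^3 + 3*u^2 - u - 3) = (u - 4)*(u + 1)*(u^2 + 2*u - 3) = (u - 4)*(u + 1)*(u + 3)*(u - 1)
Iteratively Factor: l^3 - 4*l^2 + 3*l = (l - 1)*(l^2 - 3*l) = l*(l - 1)*(l - 3)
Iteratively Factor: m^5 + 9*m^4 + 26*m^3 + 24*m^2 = (m + 2)*(m^4 + 7*m^3 + 12*m^2) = (m + 2)*(m + 3)*(m^3 + 4*m^2) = (m + 2)*(m + 3)*(m + 4)*(m^2) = m*(m + 2)*(m + 3)*(m + 4)*(m)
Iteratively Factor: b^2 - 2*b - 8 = (b - 4)*(b + 2)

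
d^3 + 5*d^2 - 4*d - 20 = (d - 2)*(d + 2)*(d + 5)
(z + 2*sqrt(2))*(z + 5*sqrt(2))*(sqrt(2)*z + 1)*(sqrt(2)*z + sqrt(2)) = 2*z^4 + 2*z^3 + 15*sqrt(2)*z^3 + 15*sqrt(2)*z^2 + 54*z^2 + 20*sqrt(2)*z + 54*z + 20*sqrt(2)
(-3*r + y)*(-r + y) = 3*r^2 - 4*r*y + y^2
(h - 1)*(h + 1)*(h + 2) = h^3 + 2*h^2 - h - 2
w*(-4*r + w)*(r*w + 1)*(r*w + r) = -4*r^3*w^3 - 4*r^3*w^2 + r^2*w^4 + r^2*w^3 - 4*r^2*w^2 - 4*r^2*w + r*w^3 + r*w^2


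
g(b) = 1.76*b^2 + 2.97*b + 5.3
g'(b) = 3.52*b + 2.97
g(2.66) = 25.65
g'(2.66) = 12.33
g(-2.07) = 6.69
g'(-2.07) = -4.32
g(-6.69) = 64.20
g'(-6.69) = -20.58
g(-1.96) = 6.24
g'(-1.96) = -3.93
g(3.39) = 35.59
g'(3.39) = 14.90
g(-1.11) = 4.17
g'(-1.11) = -0.94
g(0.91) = 9.46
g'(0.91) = 6.17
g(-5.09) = 35.78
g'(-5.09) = -14.95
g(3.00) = 30.05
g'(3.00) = 13.53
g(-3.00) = 12.23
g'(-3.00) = -7.59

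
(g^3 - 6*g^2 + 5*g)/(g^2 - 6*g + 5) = g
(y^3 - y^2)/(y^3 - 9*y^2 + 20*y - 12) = y^2/(y^2 - 8*y + 12)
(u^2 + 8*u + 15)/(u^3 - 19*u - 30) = (u + 5)/(u^2 - 3*u - 10)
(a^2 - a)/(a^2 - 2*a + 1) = a/(a - 1)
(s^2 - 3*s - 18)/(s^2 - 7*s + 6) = (s + 3)/(s - 1)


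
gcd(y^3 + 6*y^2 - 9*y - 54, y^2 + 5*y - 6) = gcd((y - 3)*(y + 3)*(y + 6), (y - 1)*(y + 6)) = y + 6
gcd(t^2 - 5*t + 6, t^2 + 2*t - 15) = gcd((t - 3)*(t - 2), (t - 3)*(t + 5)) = t - 3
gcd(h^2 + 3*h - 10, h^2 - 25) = h + 5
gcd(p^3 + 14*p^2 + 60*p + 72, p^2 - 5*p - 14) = p + 2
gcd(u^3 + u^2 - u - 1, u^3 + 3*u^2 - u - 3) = u^2 - 1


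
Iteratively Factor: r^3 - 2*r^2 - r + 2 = (r - 2)*(r^2 - 1) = (r - 2)*(r - 1)*(r + 1)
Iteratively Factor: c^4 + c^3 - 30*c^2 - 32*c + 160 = (c + 4)*(c^3 - 3*c^2 - 18*c + 40) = (c - 5)*(c + 4)*(c^2 + 2*c - 8) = (c - 5)*(c + 4)^2*(c - 2)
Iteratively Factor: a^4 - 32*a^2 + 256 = (a - 4)*(a^3 + 4*a^2 - 16*a - 64) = (a - 4)*(a + 4)*(a^2 - 16) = (a - 4)^2*(a + 4)*(a + 4)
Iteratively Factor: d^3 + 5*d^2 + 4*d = (d + 1)*(d^2 + 4*d) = d*(d + 1)*(d + 4)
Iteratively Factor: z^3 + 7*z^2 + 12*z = (z)*(z^2 + 7*z + 12) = z*(z + 4)*(z + 3)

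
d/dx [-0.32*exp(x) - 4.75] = -0.32*exp(x)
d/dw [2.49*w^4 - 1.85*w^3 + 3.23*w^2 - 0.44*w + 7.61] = 9.96*w^3 - 5.55*w^2 + 6.46*w - 0.44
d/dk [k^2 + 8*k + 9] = 2*k + 8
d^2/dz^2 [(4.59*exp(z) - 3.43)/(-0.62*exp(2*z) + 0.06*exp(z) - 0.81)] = (-1.764396*exp(4*z) + 5.10322*exp(3*z) + 13.4478*exp(2*z) - 7.10091*exp(z) - 2.844801)*exp(z)/(0.238328*exp(6*z) - 0.069192*exp(5*z) + 0.940788*exp(4*z) - 0.181008*exp(3*z) + 1.229094*exp(2*z) - 0.118098*exp(z) + 0.531441)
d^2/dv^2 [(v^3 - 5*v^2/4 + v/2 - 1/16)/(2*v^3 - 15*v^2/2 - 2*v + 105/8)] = 16*(640*v^6 + 1152*v^5 - 12576*v^4 + 24864*v^3 - 34332*v^2 + 42660*v - 13351)/(4096*v^9 - 46080*v^8 + 160512*v^7 - 43200*v^6 - 765312*v^5 + 926640*v^4 + 1129904*v^3 - 1903860*v^2 - 529200*v + 1157625)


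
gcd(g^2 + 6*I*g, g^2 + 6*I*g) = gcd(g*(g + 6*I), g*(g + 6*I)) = g^2 + 6*I*g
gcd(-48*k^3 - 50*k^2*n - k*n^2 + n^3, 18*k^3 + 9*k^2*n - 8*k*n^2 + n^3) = k + n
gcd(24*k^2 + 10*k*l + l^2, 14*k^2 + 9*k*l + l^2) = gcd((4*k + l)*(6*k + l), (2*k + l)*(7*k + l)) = 1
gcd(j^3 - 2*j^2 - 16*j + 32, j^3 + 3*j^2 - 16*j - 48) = j^2 - 16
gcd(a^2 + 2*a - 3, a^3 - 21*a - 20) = 1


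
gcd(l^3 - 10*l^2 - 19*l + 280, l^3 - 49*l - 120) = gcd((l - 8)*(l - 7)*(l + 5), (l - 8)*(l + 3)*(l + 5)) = l^2 - 3*l - 40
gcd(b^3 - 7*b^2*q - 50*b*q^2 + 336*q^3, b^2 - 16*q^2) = 1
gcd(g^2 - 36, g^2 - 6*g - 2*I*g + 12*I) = g - 6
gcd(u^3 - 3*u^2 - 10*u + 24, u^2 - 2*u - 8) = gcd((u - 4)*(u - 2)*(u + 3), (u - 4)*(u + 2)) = u - 4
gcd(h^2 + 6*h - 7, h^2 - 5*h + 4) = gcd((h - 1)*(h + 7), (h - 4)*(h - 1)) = h - 1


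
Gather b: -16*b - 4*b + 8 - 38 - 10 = -20*b - 40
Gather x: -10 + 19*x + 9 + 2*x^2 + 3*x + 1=2*x^2 + 22*x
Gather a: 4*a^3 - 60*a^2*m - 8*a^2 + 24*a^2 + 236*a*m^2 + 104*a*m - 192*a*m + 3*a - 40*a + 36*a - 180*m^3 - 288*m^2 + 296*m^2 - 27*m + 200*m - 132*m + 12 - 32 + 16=4*a^3 + a^2*(16 - 60*m) + a*(236*m^2 - 88*m - 1) - 180*m^3 + 8*m^2 + 41*m - 4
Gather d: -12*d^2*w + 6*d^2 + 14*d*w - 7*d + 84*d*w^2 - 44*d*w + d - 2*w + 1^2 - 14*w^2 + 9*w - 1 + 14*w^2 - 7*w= d^2*(6 - 12*w) + d*(84*w^2 - 30*w - 6)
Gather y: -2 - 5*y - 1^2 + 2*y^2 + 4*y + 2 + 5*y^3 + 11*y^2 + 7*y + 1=5*y^3 + 13*y^2 + 6*y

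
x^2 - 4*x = x*(x - 4)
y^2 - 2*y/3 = y*(y - 2/3)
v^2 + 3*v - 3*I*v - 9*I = (v + 3)*(v - 3*I)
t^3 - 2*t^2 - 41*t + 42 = (t - 7)*(t - 1)*(t + 6)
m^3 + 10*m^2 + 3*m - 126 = (m - 3)*(m + 6)*(m + 7)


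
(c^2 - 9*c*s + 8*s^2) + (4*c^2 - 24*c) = 5*c^2 - 9*c*s - 24*c + 8*s^2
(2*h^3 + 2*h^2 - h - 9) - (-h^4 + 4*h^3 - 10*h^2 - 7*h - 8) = h^4 - 2*h^3 + 12*h^2 + 6*h - 1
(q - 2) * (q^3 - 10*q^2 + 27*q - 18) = q^4 - 12*q^3 + 47*q^2 - 72*q + 36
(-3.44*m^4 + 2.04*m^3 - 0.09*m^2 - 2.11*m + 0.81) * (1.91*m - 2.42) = -6.5704*m^5 + 12.2212*m^4 - 5.1087*m^3 - 3.8123*m^2 + 6.6533*m - 1.9602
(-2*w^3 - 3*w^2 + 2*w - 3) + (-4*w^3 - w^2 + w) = -6*w^3 - 4*w^2 + 3*w - 3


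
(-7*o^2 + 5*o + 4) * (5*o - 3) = -35*o^3 + 46*o^2 + 5*o - 12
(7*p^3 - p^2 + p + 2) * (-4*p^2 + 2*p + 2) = -28*p^5 + 18*p^4 + 8*p^3 - 8*p^2 + 6*p + 4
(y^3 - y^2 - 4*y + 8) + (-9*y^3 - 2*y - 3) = -8*y^3 - y^2 - 6*y + 5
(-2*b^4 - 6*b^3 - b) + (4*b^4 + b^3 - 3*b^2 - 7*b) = 2*b^4 - 5*b^3 - 3*b^2 - 8*b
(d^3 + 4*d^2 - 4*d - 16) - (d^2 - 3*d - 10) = d^3 + 3*d^2 - d - 6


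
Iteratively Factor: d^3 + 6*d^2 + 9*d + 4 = (d + 4)*(d^2 + 2*d + 1) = (d + 1)*(d + 4)*(d + 1)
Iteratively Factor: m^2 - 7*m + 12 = (m - 4)*(m - 3)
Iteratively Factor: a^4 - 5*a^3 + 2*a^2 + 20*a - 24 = (a - 3)*(a^3 - 2*a^2 - 4*a + 8) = (a - 3)*(a - 2)*(a^2 - 4) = (a - 3)*(a - 2)^2*(a + 2)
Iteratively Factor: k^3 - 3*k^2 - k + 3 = (k + 1)*(k^2 - 4*k + 3) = (k - 3)*(k + 1)*(k - 1)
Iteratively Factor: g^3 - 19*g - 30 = (g - 5)*(g^2 + 5*g + 6) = (g - 5)*(g + 2)*(g + 3)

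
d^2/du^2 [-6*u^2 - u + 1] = -12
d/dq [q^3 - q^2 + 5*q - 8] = 3*q^2 - 2*q + 5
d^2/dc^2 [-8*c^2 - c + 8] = -16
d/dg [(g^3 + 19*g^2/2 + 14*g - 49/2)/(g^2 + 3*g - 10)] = (2*g^4 + 12*g^3 - 31*g^2 - 282*g - 133)/(2*(g^4 + 6*g^3 - 11*g^2 - 60*g + 100))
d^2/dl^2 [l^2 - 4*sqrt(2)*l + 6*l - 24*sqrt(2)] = 2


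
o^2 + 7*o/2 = o*(o + 7/2)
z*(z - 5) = z^2 - 5*z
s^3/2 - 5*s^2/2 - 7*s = s*(s/2 + 1)*(s - 7)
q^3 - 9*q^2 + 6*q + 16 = (q - 8)*(q - 2)*(q + 1)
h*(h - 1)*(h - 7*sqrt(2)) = h^3 - 7*sqrt(2)*h^2 - h^2 + 7*sqrt(2)*h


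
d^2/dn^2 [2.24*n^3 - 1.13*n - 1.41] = 13.44*n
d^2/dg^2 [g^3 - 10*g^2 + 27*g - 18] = 6*g - 20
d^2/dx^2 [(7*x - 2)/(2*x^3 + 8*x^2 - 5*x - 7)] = 2*(84*x^5 + 288*x^4 + 262*x^3 + 264*x^2 + 1332*x - 407)/(8*x^9 + 96*x^8 + 324*x^7 - 52*x^6 - 1482*x^5 - 324*x^4 + 1849*x^3 + 651*x^2 - 735*x - 343)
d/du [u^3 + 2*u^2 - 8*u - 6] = 3*u^2 + 4*u - 8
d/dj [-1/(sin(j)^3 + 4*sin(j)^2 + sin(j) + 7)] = (3*sin(j)^2 + 8*sin(j) + 1)*cos(j)/(sin(j)^3 + 4*sin(j)^2 + sin(j) + 7)^2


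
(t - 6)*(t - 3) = t^2 - 9*t + 18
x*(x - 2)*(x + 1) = x^3 - x^2 - 2*x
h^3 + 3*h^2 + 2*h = h*(h + 1)*(h + 2)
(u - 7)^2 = u^2 - 14*u + 49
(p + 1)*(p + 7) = p^2 + 8*p + 7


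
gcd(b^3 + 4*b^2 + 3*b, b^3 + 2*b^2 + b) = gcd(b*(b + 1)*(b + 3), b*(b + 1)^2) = b^2 + b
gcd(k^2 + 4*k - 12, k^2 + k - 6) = k - 2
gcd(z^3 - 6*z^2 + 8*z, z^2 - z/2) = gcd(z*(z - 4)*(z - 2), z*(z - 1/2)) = z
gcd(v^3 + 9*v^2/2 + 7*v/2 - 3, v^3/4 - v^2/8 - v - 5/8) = 1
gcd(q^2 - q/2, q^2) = q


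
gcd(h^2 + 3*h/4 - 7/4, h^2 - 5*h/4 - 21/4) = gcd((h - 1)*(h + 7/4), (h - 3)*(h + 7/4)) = h + 7/4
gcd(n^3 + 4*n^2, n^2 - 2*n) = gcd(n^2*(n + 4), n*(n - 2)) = n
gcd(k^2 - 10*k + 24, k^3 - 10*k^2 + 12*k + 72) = k - 6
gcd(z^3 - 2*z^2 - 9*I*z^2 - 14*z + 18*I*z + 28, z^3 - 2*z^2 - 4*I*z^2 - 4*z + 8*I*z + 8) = z^2 + z*(-2 - 2*I) + 4*I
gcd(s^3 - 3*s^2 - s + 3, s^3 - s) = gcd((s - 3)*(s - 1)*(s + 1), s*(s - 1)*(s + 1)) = s^2 - 1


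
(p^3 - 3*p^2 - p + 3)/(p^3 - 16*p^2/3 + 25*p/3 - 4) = 3*(p + 1)/(3*p - 4)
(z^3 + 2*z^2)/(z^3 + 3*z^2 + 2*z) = z/(z + 1)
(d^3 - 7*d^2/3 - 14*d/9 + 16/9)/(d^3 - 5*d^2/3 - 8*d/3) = (d - 2/3)/d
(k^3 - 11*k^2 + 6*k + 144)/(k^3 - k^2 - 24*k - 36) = (k - 8)/(k + 2)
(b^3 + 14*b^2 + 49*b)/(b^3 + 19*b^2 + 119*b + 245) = b/(b + 5)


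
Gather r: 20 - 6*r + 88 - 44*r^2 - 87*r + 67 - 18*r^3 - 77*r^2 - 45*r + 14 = -18*r^3 - 121*r^2 - 138*r + 189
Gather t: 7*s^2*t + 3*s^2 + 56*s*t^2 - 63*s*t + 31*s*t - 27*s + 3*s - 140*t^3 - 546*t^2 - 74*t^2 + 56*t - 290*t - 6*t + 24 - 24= 3*s^2 - 24*s - 140*t^3 + t^2*(56*s - 620) + t*(7*s^2 - 32*s - 240)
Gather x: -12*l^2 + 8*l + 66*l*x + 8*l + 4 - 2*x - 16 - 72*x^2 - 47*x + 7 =-12*l^2 + 16*l - 72*x^2 + x*(66*l - 49) - 5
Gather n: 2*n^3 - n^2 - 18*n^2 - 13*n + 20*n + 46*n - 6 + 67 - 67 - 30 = 2*n^3 - 19*n^2 + 53*n - 36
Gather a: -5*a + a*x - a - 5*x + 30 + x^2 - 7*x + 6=a*(x - 6) + x^2 - 12*x + 36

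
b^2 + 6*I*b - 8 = (b + 2*I)*(b + 4*I)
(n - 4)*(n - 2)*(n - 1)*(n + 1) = n^4 - 6*n^3 + 7*n^2 + 6*n - 8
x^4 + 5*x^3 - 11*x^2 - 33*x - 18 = (x - 3)*(x + 1)^2*(x + 6)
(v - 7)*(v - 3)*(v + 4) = v^3 - 6*v^2 - 19*v + 84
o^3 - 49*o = o*(o - 7)*(o + 7)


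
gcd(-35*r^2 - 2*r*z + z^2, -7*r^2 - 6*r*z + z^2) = -7*r + z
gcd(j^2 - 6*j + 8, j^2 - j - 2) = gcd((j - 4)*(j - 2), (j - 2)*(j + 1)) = j - 2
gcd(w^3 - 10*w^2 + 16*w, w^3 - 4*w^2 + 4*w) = w^2 - 2*w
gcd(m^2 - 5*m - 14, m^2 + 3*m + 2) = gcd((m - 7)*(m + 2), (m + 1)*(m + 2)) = m + 2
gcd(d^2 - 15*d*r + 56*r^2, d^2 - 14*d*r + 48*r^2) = -d + 8*r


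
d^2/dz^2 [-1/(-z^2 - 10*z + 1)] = 2*(-z^2 - 10*z + 4*(z + 5)^2 + 1)/(z^2 + 10*z - 1)^3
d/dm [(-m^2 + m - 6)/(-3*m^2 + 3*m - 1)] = (17 - 34*m)/(3*m^2 - 3*m + 1)^2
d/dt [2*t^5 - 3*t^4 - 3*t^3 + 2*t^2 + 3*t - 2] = 10*t^4 - 12*t^3 - 9*t^2 + 4*t + 3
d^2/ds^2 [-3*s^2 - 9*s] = -6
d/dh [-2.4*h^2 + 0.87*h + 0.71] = 0.87 - 4.8*h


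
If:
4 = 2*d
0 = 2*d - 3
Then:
No Solution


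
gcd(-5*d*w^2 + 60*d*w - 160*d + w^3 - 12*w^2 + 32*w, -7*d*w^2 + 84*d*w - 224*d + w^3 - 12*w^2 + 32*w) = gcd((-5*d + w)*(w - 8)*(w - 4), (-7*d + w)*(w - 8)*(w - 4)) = w^2 - 12*w + 32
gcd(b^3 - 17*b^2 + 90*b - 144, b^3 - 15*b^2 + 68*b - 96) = b^2 - 11*b + 24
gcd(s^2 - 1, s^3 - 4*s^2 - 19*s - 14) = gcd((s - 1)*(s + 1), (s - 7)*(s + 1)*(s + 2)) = s + 1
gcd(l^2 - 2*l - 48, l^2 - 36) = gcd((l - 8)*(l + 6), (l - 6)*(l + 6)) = l + 6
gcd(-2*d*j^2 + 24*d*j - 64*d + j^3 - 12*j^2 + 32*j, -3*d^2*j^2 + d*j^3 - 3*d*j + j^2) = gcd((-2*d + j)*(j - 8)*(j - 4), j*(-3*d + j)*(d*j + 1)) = 1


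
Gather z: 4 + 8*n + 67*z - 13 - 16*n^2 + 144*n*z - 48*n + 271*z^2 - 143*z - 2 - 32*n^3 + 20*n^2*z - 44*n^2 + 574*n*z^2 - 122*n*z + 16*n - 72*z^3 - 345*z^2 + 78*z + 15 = -32*n^3 - 60*n^2 - 24*n - 72*z^3 + z^2*(574*n - 74) + z*(20*n^2 + 22*n + 2) + 4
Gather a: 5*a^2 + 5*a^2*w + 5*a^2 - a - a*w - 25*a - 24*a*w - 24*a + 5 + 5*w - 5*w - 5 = a^2*(5*w + 10) + a*(-25*w - 50)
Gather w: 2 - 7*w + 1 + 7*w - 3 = 0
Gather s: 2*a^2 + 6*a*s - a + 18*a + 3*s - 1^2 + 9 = 2*a^2 + 17*a + s*(6*a + 3) + 8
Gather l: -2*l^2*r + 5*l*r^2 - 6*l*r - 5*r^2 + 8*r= -2*l^2*r + l*(5*r^2 - 6*r) - 5*r^2 + 8*r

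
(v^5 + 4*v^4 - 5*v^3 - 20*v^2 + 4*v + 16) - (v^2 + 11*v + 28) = v^5 + 4*v^4 - 5*v^3 - 21*v^2 - 7*v - 12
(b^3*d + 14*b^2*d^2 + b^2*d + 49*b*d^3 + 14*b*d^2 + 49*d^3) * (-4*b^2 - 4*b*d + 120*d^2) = -4*b^5*d - 60*b^4*d^2 - 4*b^4*d - 132*b^3*d^3 - 60*b^3*d^2 + 1484*b^2*d^4 - 132*b^2*d^3 + 5880*b*d^5 + 1484*b*d^4 + 5880*d^5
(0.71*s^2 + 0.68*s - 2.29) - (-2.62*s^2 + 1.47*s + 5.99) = 3.33*s^2 - 0.79*s - 8.28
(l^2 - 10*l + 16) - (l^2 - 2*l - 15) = 31 - 8*l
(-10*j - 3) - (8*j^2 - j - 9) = -8*j^2 - 9*j + 6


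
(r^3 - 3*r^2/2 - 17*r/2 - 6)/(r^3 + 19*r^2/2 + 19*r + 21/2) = (r - 4)/(r + 7)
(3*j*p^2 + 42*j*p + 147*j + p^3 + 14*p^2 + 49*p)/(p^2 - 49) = (3*j*p + 21*j + p^2 + 7*p)/(p - 7)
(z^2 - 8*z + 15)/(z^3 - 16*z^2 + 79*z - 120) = 1/(z - 8)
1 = 1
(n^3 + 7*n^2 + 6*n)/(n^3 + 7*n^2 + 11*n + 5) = n*(n + 6)/(n^2 + 6*n + 5)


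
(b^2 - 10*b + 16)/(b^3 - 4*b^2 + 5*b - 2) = (b - 8)/(b^2 - 2*b + 1)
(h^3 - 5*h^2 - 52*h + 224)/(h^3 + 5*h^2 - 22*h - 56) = (h - 8)/(h + 2)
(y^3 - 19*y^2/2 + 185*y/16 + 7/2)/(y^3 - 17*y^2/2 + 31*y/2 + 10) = (16*y^3 - 152*y^2 + 185*y + 56)/(8*(2*y^3 - 17*y^2 + 31*y + 20))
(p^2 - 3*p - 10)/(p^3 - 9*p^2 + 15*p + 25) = (p + 2)/(p^2 - 4*p - 5)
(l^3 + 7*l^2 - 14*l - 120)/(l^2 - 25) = (l^2 + 2*l - 24)/(l - 5)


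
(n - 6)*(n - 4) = n^2 - 10*n + 24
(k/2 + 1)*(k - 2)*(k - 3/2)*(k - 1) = k^4/2 - 5*k^3/4 - 5*k^2/4 + 5*k - 3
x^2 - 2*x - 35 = (x - 7)*(x + 5)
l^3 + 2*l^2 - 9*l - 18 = (l - 3)*(l + 2)*(l + 3)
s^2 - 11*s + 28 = (s - 7)*(s - 4)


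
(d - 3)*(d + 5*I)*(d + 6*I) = d^3 - 3*d^2 + 11*I*d^2 - 30*d - 33*I*d + 90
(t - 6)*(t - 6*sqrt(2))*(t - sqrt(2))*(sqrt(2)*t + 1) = sqrt(2)*t^4 - 13*t^3 - 6*sqrt(2)*t^3 + 5*sqrt(2)*t^2 + 78*t^2 - 30*sqrt(2)*t + 12*t - 72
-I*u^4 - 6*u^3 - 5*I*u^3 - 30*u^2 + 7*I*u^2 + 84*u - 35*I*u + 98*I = (u - 2)*(u + 7)*(u - 7*I)*(-I*u + 1)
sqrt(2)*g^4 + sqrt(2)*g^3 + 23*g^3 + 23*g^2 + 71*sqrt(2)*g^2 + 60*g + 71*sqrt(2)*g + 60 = (g + 1)*(g + 5*sqrt(2))*(g + 6*sqrt(2))*(sqrt(2)*g + 1)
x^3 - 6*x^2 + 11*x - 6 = (x - 3)*(x - 2)*(x - 1)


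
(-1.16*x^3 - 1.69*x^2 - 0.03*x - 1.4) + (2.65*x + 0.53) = -1.16*x^3 - 1.69*x^2 + 2.62*x - 0.87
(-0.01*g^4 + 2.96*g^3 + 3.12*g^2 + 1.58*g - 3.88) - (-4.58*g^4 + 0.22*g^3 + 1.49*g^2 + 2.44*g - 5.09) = 4.57*g^4 + 2.74*g^3 + 1.63*g^2 - 0.86*g + 1.21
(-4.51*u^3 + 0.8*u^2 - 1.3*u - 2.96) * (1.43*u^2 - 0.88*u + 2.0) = -6.4493*u^5 + 5.1128*u^4 - 11.583*u^3 - 1.4888*u^2 + 0.00479999999999992*u - 5.92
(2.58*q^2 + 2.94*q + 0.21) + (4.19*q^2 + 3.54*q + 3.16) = 6.77*q^2 + 6.48*q + 3.37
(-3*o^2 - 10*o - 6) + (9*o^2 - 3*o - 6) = 6*o^2 - 13*o - 12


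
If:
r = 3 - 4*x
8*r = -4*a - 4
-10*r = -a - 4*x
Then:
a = -17/13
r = 2/13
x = 37/52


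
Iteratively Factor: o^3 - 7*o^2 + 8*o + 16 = (o + 1)*(o^2 - 8*o + 16) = (o - 4)*(o + 1)*(o - 4)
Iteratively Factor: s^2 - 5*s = (s)*(s - 5)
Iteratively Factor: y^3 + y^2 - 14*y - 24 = (y + 3)*(y^2 - 2*y - 8) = (y - 4)*(y + 3)*(y + 2)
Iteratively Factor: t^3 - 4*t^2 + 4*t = (t - 2)*(t^2 - 2*t) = t*(t - 2)*(t - 2)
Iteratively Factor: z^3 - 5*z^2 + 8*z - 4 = (z - 2)*(z^2 - 3*z + 2) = (z - 2)*(z - 1)*(z - 2)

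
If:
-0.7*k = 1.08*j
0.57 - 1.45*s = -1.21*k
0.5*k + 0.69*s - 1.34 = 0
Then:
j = -0.64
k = 0.99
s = 1.22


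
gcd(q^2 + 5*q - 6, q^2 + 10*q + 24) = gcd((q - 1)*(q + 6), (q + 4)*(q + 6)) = q + 6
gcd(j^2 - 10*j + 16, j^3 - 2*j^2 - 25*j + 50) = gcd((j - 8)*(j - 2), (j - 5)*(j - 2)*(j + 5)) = j - 2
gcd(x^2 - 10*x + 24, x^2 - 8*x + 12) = x - 6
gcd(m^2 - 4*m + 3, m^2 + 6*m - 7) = m - 1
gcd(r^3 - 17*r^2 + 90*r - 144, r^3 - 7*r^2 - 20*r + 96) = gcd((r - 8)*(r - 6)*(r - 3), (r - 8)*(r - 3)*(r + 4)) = r^2 - 11*r + 24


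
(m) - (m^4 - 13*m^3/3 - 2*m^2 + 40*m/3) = -m^4 + 13*m^3/3 + 2*m^2 - 37*m/3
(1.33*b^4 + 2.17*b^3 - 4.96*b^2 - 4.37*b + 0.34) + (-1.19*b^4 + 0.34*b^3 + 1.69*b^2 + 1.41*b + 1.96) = 0.14*b^4 + 2.51*b^3 - 3.27*b^2 - 2.96*b + 2.3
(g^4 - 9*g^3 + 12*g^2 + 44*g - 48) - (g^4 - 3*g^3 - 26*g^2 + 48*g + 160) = -6*g^3 + 38*g^2 - 4*g - 208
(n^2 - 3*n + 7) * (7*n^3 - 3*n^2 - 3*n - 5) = 7*n^5 - 24*n^4 + 55*n^3 - 17*n^2 - 6*n - 35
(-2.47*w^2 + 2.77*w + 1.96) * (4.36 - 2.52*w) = 6.2244*w^3 - 17.7496*w^2 + 7.138*w + 8.5456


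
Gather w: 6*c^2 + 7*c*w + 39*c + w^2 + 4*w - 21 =6*c^2 + 39*c + w^2 + w*(7*c + 4) - 21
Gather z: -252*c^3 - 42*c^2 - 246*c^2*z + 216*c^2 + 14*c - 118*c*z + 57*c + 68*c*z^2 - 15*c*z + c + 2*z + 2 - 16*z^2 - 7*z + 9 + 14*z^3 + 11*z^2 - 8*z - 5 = -252*c^3 + 174*c^2 + 72*c + 14*z^3 + z^2*(68*c - 5) + z*(-246*c^2 - 133*c - 13) + 6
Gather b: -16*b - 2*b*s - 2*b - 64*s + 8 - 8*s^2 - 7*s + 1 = b*(-2*s - 18) - 8*s^2 - 71*s + 9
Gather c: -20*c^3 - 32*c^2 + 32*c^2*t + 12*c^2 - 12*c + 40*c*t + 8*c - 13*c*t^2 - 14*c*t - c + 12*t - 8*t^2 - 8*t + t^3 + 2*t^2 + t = -20*c^3 + c^2*(32*t - 20) + c*(-13*t^2 + 26*t - 5) + t^3 - 6*t^2 + 5*t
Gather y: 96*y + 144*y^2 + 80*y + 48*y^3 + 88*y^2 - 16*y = 48*y^3 + 232*y^2 + 160*y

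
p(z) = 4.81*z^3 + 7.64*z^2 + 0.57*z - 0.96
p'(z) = 14.43*z^2 + 15.28*z + 0.57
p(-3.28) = -90.37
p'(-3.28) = 105.70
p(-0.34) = -0.46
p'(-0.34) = -2.96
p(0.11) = -0.80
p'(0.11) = 2.43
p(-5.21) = -476.78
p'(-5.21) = 312.65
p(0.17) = -0.62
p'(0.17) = 3.58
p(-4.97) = -405.57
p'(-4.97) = 281.06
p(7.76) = 2711.18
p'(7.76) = 988.08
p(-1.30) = 0.64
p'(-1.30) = 5.09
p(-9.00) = -2893.74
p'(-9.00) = 1031.88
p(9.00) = 4129.50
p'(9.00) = 1306.92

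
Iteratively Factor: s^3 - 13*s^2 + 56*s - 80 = (s - 4)*(s^2 - 9*s + 20) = (s - 5)*(s - 4)*(s - 4)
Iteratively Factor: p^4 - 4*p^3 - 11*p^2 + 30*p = (p + 3)*(p^3 - 7*p^2 + 10*p) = p*(p + 3)*(p^2 - 7*p + 10) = p*(p - 5)*(p + 3)*(p - 2)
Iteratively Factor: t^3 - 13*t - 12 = (t - 4)*(t^2 + 4*t + 3) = (t - 4)*(t + 1)*(t + 3)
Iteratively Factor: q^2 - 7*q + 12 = (q - 4)*(q - 3)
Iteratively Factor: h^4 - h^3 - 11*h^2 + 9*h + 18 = (h - 3)*(h^3 + 2*h^2 - 5*h - 6) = (h - 3)*(h - 2)*(h^2 + 4*h + 3) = (h - 3)*(h - 2)*(h + 1)*(h + 3)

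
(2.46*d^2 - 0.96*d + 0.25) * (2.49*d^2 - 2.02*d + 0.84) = 6.1254*d^4 - 7.3596*d^3 + 4.6281*d^2 - 1.3114*d + 0.21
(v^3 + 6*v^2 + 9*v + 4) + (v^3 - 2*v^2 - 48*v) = 2*v^3 + 4*v^2 - 39*v + 4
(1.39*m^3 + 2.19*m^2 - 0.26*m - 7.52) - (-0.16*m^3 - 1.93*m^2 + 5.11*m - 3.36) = 1.55*m^3 + 4.12*m^2 - 5.37*m - 4.16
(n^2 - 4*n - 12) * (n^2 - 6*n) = n^4 - 10*n^3 + 12*n^2 + 72*n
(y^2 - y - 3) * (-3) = -3*y^2 + 3*y + 9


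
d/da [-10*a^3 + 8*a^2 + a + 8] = -30*a^2 + 16*a + 1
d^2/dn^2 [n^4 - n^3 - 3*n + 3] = 6*n*(2*n - 1)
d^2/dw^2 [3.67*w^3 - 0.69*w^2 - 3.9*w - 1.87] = 22.02*w - 1.38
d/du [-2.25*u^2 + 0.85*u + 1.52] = 0.85 - 4.5*u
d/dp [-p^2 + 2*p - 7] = 2 - 2*p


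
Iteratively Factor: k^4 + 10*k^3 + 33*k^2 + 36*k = (k + 3)*(k^3 + 7*k^2 + 12*k) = (k + 3)^2*(k^2 + 4*k) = (k + 3)^2*(k + 4)*(k)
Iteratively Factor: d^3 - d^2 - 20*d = (d - 5)*(d^2 + 4*d) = d*(d - 5)*(d + 4)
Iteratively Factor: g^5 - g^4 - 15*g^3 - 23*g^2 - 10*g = (g + 2)*(g^4 - 3*g^3 - 9*g^2 - 5*g) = (g + 1)*(g + 2)*(g^3 - 4*g^2 - 5*g) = g*(g + 1)*(g + 2)*(g^2 - 4*g - 5) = g*(g + 1)^2*(g + 2)*(g - 5)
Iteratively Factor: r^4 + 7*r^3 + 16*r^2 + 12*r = (r + 2)*(r^3 + 5*r^2 + 6*r) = (r + 2)*(r + 3)*(r^2 + 2*r) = (r + 2)^2*(r + 3)*(r)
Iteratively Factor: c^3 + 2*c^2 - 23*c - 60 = (c - 5)*(c^2 + 7*c + 12) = (c - 5)*(c + 4)*(c + 3)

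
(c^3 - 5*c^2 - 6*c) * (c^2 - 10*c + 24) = c^5 - 15*c^4 + 68*c^3 - 60*c^2 - 144*c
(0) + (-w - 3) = -w - 3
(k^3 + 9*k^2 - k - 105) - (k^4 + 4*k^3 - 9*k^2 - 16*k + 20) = -k^4 - 3*k^3 + 18*k^2 + 15*k - 125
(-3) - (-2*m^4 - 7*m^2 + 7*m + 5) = 2*m^4 + 7*m^2 - 7*m - 8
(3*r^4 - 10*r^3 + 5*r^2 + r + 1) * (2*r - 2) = 6*r^5 - 26*r^4 + 30*r^3 - 8*r^2 - 2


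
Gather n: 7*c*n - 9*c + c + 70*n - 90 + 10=-8*c + n*(7*c + 70) - 80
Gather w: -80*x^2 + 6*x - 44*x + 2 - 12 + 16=-80*x^2 - 38*x + 6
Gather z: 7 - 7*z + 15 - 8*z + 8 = 30 - 15*z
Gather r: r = r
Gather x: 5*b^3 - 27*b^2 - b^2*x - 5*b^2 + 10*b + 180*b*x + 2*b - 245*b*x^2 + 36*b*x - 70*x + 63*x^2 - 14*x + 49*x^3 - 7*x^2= 5*b^3 - 32*b^2 + 12*b + 49*x^3 + x^2*(56 - 245*b) + x*(-b^2 + 216*b - 84)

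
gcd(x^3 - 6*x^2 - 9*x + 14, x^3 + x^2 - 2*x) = x^2 + x - 2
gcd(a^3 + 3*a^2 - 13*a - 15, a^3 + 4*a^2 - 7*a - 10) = a^2 + 6*a + 5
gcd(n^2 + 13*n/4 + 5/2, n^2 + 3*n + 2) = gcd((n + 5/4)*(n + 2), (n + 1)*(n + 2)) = n + 2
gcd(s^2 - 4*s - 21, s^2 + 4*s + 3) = s + 3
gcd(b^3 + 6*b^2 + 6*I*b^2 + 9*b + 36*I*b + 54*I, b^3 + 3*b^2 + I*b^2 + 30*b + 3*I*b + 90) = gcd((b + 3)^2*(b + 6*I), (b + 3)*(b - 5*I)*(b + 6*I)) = b^2 + b*(3 + 6*I) + 18*I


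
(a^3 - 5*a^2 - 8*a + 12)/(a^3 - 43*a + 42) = (a + 2)/(a + 7)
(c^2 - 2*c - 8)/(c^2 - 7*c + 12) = (c + 2)/(c - 3)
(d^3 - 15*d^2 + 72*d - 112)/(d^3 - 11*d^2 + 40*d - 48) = (d - 7)/(d - 3)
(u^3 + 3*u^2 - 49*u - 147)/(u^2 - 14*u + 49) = (u^2 + 10*u + 21)/(u - 7)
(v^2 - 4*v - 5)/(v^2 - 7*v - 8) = (v - 5)/(v - 8)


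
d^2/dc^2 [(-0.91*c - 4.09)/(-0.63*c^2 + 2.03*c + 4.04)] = ((-3.4398*c - 1.4588)*(-0.63*c^2 + 2.03*c + 4.04) - (0.91*c + 4.09)*(1.26*c - 2.03)*(2.52*c - 4.06))/(-0.63*c^2 + 2.03*c + 4.04)^3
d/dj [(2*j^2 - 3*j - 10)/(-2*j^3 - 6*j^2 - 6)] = (-3*j*(j + 2)*(-2*j^2 + 3*j + 10) + (3 - 4*j)*(j^3 + 3*j^2 + 3))/(2*(j^3 + 3*j^2 + 3)^2)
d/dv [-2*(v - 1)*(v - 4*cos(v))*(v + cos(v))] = 2*(1 - v)*(v + cos(v))*(4*sin(v) + 1) + 2*(v - 1)*(v - 4*cos(v))*(sin(v) - 1) - 2*(v - 4*cos(v))*(v + cos(v))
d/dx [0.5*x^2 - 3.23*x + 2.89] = 1.0*x - 3.23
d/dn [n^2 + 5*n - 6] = 2*n + 5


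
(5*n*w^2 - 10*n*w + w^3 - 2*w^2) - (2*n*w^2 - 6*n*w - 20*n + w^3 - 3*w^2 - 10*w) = 3*n*w^2 - 4*n*w + 20*n + w^2 + 10*w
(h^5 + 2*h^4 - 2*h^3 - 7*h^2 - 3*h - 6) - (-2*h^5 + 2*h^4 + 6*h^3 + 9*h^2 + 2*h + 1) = 3*h^5 - 8*h^3 - 16*h^2 - 5*h - 7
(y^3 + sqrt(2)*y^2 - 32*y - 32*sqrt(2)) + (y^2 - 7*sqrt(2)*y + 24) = y^3 + y^2 + sqrt(2)*y^2 - 32*y - 7*sqrt(2)*y - 32*sqrt(2) + 24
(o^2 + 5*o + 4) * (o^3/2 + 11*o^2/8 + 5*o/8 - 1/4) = o^5/2 + 31*o^4/8 + 19*o^3/2 + 67*o^2/8 + 5*o/4 - 1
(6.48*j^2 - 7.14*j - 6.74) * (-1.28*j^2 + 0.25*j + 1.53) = -8.2944*j^4 + 10.7592*j^3 + 16.7566*j^2 - 12.6092*j - 10.3122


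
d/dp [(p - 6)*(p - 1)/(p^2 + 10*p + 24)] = (17*p^2 + 36*p - 228)/(p^4 + 20*p^3 + 148*p^2 + 480*p + 576)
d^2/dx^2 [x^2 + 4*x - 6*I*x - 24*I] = 2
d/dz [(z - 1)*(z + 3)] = 2*z + 2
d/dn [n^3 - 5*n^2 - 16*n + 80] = 3*n^2 - 10*n - 16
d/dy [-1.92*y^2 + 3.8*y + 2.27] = 3.8 - 3.84*y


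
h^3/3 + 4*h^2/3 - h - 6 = (h/3 + 1)*(h - 2)*(h + 3)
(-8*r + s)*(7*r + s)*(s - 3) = -56*r^2*s + 168*r^2 - r*s^2 + 3*r*s + s^3 - 3*s^2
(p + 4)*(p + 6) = p^2 + 10*p + 24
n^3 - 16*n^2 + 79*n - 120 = (n - 8)*(n - 5)*(n - 3)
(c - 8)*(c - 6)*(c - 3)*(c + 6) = c^4 - 11*c^3 - 12*c^2 + 396*c - 864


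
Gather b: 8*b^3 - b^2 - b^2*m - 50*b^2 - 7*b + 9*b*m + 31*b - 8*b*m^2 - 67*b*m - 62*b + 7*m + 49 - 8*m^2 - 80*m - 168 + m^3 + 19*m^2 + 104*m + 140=8*b^3 + b^2*(-m - 51) + b*(-8*m^2 - 58*m - 38) + m^3 + 11*m^2 + 31*m + 21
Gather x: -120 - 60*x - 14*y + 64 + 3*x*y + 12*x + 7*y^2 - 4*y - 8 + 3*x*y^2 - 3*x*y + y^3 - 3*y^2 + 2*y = x*(3*y^2 - 48) + y^3 + 4*y^2 - 16*y - 64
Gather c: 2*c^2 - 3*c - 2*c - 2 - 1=2*c^2 - 5*c - 3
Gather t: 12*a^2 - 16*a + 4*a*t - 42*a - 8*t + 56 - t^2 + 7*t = 12*a^2 - 58*a - t^2 + t*(4*a - 1) + 56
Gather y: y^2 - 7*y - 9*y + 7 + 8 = y^2 - 16*y + 15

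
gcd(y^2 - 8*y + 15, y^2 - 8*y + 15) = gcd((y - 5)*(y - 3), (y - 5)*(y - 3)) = y^2 - 8*y + 15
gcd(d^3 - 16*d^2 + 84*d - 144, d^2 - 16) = d - 4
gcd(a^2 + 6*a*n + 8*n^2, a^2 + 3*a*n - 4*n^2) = a + 4*n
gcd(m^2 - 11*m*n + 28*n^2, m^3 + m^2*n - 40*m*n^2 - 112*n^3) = m - 7*n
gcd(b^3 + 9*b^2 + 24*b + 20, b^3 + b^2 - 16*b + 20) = b + 5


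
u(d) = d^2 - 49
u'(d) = 2*d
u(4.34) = -30.16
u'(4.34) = 8.68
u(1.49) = -46.78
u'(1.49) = 2.98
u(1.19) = -47.58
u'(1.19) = 2.38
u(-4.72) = -26.72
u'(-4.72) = -9.44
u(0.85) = -48.28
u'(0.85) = 1.70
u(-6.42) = -7.78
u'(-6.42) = -12.84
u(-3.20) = -38.76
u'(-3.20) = -6.40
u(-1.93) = -45.28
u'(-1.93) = -3.86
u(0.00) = -49.00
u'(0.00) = 0.00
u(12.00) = 95.00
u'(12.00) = 24.00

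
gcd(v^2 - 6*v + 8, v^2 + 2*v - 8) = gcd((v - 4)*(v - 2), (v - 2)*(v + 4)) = v - 2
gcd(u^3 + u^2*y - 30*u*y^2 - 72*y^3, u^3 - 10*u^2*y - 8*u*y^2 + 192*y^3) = -u^2 + 2*u*y + 24*y^2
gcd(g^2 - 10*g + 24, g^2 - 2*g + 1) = 1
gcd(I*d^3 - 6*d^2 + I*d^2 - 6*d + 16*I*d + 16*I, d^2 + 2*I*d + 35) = 1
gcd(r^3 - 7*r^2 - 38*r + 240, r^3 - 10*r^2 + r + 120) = r^2 - 13*r + 40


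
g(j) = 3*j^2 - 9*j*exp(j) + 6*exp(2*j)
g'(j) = -9*j*exp(j) + 6*j + 12*exp(2*j) - 9*exp(j)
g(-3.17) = 31.36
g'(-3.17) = -18.18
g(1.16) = 31.79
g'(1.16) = 67.06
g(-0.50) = 5.69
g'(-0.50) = -1.31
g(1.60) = 83.55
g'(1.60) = 188.09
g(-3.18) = 31.54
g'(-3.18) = -18.24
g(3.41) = 4601.95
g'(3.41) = 9811.05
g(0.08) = 6.28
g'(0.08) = 4.03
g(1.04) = 24.79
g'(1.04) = 50.35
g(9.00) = 393303708.03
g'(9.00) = 787190406.09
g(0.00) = 6.00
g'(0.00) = 3.00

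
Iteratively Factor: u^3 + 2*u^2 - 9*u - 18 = (u + 2)*(u^2 - 9) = (u + 2)*(u + 3)*(u - 3)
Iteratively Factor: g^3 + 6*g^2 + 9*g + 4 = (g + 4)*(g^2 + 2*g + 1) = (g + 1)*(g + 4)*(g + 1)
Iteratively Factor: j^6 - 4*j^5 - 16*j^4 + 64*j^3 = (j - 4)*(j^5 - 16*j^3) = j*(j - 4)*(j^4 - 16*j^2) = j^2*(j - 4)*(j^3 - 16*j) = j^3*(j - 4)*(j^2 - 16) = j^3*(j - 4)*(j + 4)*(j - 4)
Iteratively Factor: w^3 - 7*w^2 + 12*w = (w - 4)*(w^2 - 3*w) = (w - 4)*(w - 3)*(w)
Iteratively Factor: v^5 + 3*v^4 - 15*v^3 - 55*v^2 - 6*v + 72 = (v - 1)*(v^4 + 4*v^3 - 11*v^2 - 66*v - 72) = (v - 1)*(v + 2)*(v^3 + 2*v^2 - 15*v - 36) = (v - 1)*(v + 2)*(v + 3)*(v^2 - v - 12) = (v - 4)*(v - 1)*(v + 2)*(v + 3)*(v + 3)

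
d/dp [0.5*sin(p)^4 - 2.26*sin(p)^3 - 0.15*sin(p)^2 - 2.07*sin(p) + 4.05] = (2.0*sin(p)^3 - 6.78*sin(p)^2 - 0.3*sin(p) - 2.07)*cos(p)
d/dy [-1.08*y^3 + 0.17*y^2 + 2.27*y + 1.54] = -3.24*y^2 + 0.34*y + 2.27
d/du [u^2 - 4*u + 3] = 2*u - 4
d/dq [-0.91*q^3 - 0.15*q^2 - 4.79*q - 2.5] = -2.73*q^2 - 0.3*q - 4.79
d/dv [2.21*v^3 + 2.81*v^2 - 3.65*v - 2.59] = 6.63*v^2 + 5.62*v - 3.65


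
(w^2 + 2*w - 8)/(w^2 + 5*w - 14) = (w + 4)/(w + 7)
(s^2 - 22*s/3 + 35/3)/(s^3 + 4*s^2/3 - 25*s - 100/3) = (3*s - 7)/(3*s^2 + 19*s + 20)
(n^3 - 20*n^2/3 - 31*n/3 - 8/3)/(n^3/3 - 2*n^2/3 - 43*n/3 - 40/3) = (3*n + 1)/(n + 5)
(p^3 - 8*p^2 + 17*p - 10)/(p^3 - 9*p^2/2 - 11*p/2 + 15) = 2*(p^2 - 3*p + 2)/(2*p^2 + p - 6)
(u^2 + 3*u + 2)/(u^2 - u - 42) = (u^2 + 3*u + 2)/(u^2 - u - 42)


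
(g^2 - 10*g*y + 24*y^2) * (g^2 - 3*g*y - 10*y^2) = g^4 - 13*g^3*y + 44*g^2*y^2 + 28*g*y^3 - 240*y^4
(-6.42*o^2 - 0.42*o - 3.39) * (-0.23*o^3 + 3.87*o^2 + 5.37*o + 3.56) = 1.4766*o^5 - 24.7488*o^4 - 35.3211*o^3 - 38.2299*o^2 - 19.6995*o - 12.0684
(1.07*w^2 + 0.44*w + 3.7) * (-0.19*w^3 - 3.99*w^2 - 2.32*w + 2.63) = -0.2033*w^5 - 4.3529*w^4 - 4.941*w^3 - 12.9697*w^2 - 7.4268*w + 9.731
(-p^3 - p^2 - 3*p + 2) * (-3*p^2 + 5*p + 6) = 3*p^5 - 2*p^4 - 2*p^3 - 27*p^2 - 8*p + 12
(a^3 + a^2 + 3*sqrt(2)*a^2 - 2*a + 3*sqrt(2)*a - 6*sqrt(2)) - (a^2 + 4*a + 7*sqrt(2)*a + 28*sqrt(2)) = a^3 + 3*sqrt(2)*a^2 - 6*a - 4*sqrt(2)*a - 34*sqrt(2)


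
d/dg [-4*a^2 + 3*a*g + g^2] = 3*a + 2*g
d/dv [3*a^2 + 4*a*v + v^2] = 4*a + 2*v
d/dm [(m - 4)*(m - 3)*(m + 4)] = 3*m^2 - 6*m - 16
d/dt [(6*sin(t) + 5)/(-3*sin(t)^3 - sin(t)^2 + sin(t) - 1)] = (36*sin(t)^3 + 51*sin(t)^2 + 10*sin(t) - 11)*cos(t)/(3*sin(t)^3 + sin(t)^2 - sin(t) + 1)^2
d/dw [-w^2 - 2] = -2*w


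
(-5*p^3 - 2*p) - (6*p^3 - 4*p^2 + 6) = -11*p^3 + 4*p^2 - 2*p - 6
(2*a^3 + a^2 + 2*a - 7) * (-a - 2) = -2*a^4 - 5*a^3 - 4*a^2 + 3*a + 14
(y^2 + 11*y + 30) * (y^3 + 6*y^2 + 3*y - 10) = y^5 + 17*y^4 + 99*y^3 + 203*y^2 - 20*y - 300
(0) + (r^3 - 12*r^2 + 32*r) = r^3 - 12*r^2 + 32*r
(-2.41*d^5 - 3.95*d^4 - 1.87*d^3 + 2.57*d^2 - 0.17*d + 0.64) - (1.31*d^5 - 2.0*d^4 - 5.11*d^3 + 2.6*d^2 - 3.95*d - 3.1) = -3.72*d^5 - 1.95*d^4 + 3.24*d^3 - 0.0300000000000002*d^2 + 3.78*d + 3.74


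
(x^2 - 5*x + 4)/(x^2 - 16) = (x - 1)/(x + 4)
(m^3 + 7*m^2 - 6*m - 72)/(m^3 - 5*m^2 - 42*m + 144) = (m + 4)/(m - 8)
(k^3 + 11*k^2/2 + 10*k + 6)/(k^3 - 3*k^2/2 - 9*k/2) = (k^2 + 4*k + 4)/(k*(k - 3))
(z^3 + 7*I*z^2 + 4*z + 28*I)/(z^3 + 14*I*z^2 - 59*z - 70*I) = (z - 2*I)/(z + 5*I)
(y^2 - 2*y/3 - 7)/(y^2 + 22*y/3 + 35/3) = (y - 3)/(y + 5)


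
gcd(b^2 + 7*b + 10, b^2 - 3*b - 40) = b + 5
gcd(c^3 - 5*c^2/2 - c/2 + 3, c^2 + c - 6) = c - 2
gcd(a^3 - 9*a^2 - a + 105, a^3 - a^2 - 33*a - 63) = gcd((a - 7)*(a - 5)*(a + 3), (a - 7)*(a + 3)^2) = a^2 - 4*a - 21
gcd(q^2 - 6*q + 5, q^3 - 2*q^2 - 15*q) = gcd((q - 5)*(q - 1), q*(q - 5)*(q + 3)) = q - 5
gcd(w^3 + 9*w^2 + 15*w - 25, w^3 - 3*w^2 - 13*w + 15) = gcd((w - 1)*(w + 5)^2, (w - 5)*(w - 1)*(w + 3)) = w - 1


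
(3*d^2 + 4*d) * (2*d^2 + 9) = 6*d^4 + 8*d^3 + 27*d^2 + 36*d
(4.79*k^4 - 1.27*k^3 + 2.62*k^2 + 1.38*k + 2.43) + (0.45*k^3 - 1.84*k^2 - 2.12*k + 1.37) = 4.79*k^4 - 0.82*k^3 + 0.78*k^2 - 0.74*k + 3.8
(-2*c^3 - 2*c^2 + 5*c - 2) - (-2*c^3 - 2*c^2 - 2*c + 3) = 7*c - 5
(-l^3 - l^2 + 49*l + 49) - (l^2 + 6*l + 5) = -l^3 - 2*l^2 + 43*l + 44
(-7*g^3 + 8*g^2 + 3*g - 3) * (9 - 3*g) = 21*g^4 - 87*g^3 + 63*g^2 + 36*g - 27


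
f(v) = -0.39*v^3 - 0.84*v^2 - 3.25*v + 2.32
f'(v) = -1.17*v^2 - 1.68*v - 3.25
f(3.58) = -37.98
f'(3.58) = -24.26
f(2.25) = -13.69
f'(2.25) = -12.95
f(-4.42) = 33.95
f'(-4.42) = -18.68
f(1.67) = -7.27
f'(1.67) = -9.32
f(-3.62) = 21.58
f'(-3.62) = -12.50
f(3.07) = -26.86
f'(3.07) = -19.43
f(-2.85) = 13.79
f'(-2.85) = -7.97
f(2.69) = -20.09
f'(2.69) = -16.24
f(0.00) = 2.32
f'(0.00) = -3.25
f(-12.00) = 594.28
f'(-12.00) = -151.57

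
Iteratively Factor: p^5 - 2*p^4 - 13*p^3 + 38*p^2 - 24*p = (p)*(p^4 - 2*p^3 - 13*p^2 + 38*p - 24) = p*(p - 3)*(p^3 + p^2 - 10*p + 8) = p*(p - 3)*(p - 1)*(p^2 + 2*p - 8) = p*(p - 3)*(p - 2)*(p - 1)*(p + 4)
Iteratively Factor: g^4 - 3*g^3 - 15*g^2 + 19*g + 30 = (g + 1)*(g^3 - 4*g^2 - 11*g + 30) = (g + 1)*(g + 3)*(g^2 - 7*g + 10) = (g - 5)*(g + 1)*(g + 3)*(g - 2)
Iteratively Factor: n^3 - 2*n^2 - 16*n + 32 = (n - 4)*(n^2 + 2*n - 8) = (n - 4)*(n + 4)*(n - 2)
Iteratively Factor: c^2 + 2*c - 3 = (c + 3)*(c - 1)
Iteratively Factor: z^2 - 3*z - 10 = (z + 2)*(z - 5)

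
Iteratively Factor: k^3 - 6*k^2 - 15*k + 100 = (k - 5)*(k^2 - k - 20) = (k - 5)^2*(k + 4)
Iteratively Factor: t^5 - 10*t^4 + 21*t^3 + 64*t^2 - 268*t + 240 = (t - 2)*(t^4 - 8*t^3 + 5*t^2 + 74*t - 120) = (t - 2)^2*(t^3 - 6*t^2 - 7*t + 60) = (t - 4)*(t - 2)^2*(t^2 - 2*t - 15) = (t - 5)*(t - 4)*(t - 2)^2*(t + 3)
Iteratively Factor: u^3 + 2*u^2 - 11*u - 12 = (u + 4)*(u^2 - 2*u - 3) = (u + 1)*(u + 4)*(u - 3)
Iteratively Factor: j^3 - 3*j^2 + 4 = (j - 2)*(j^2 - j - 2) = (j - 2)*(j + 1)*(j - 2)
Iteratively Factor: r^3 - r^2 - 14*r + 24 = (r - 2)*(r^2 + r - 12) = (r - 3)*(r - 2)*(r + 4)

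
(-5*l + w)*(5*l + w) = -25*l^2 + w^2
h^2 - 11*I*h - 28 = (h - 7*I)*(h - 4*I)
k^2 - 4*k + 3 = (k - 3)*(k - 1)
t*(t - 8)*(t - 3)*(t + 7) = t^4 - 4*t^3 - 53*t^2 + 168*t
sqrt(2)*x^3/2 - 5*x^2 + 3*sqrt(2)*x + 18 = (x - 3*sqrt(2))^2*(sqrt(2)*x/2 + 1)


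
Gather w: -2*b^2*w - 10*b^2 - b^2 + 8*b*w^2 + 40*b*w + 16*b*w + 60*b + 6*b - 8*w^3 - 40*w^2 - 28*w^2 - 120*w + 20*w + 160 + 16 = -11*b^2 + 66*b - 8*w^3 + w^2*(8*b - 68) + w*(-2*b^2 + 56*b - 100) + 176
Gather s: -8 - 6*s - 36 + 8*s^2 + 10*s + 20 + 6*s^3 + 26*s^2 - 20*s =6*s^3 + 34*s^2 - 16*s - 24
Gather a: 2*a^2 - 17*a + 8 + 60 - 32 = 2*a^2 - 17*a + 36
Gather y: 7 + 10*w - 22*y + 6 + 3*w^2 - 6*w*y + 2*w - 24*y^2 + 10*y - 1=3*w^2 + 12*w - 24*y^2 + y*(-6*w - 12) + 12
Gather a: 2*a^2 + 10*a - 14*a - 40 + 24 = 2*a^2 - 4*a - 16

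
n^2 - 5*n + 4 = (n - 4)*(n - 1)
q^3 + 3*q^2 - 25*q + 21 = (q - 3)*(q - 1)*(q + 7)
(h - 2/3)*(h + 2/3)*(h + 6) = h^3 + 6*h^2 - 4*h/9 - 8/3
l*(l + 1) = l^2 + l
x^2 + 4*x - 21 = (x - 3)*(x + 7)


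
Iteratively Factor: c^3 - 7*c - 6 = (c + 2)*(c^2 - 2*c - 3) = (c - 3)*(c + 2)*(c + 1)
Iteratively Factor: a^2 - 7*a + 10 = (a - 5)*(a - 2)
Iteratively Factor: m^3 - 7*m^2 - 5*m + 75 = (m + 3)*(m^2 - 10*m + 25) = (m - 5)*(m + 3)*(m - 5)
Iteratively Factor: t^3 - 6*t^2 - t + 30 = (t - 5)*(t^2 - t - 6) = (t - 5)*(t + 2)*(t - 3)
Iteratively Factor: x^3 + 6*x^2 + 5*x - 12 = (x - 1)*(x^2 + 7*x + 12) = (x - 1)*(x + 3)*(x + 4)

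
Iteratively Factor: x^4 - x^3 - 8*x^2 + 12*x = (x - 2)*(x^3 + x^2 - 6*x) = (x - 2)*(x + 3)*(x^2 - 2*x) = (x - 2)^2*(x + 3)*(x)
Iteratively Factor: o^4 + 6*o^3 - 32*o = (o - 2)*(o^3 + 8*o^2 + 16*o) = (o - 2)*(o + 4)*(o^2 + 4*o) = o*(o - 2)*(o + 4)*(o + 4)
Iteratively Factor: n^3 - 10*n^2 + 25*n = (n)*(n^2 - 10*n + 25) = n*(n - 5)*(n - 5)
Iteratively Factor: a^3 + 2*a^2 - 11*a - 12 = (a - 3)*(a^2 + 5*a + 4) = (a - 3)*(a + 1)*(a + 4)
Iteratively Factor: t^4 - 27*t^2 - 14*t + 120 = (t + 4)*(t^3 - 4*t^2 - 11*t + 30) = (t - 2)*(t + 4)*(t^2 - 2*t - 15) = (t - 5)*(t - 2)*(t + 4)*(t + 3)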